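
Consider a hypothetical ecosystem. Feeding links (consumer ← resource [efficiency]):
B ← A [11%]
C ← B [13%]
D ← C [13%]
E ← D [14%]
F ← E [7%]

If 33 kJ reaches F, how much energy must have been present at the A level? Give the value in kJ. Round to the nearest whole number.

1811375 kJ

Cumulative transfer efficiency: 0.11 × 0.13 × 0.13 × 0.14 × 0.07 = 0.0000182182
A energy = 33 / 0.0000182182 = 1811375 kJ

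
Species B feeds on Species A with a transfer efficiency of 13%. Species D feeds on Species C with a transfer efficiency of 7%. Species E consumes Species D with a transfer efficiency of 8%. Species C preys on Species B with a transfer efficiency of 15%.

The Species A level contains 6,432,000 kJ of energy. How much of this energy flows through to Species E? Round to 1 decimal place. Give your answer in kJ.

702.4 kJ

Species B: 6432000 × 0.13 = 836160 kJ
Species C: 836160 × 0.15 = 125424 kJ
Species D: 125424 × 0.07 = 8779.68 kJ
Species E: 8779.68 × 0.08 = 702.3744 kJ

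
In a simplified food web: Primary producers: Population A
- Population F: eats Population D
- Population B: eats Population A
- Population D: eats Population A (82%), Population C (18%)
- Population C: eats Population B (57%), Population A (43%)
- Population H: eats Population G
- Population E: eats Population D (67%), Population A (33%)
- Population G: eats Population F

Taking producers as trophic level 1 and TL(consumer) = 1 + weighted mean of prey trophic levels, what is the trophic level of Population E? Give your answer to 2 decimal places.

2.86

Population B: 1 + 1 = 2
Population C: 1 + (0.57×2 + 0.43×1) = 2.57
Population D: 1 + (0.82×1 + 0.18×2.57) = 2.2826
Population E: 1 + (0.67×2.2826 + 0.33×1) = 2.859342
Population F: 1 + 2.2826 = 3.2826
Population G: 1 + 3.2826 = 4.2826
Population H: 1 + 4.2826 = 5.2826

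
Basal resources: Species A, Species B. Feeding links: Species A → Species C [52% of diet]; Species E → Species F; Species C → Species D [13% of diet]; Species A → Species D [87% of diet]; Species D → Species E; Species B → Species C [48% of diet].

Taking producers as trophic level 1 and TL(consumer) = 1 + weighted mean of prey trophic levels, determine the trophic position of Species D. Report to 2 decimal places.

2.13

Species C: 1 + (0.52×1 + 0.48×1) = 2
Species D: 1 + (0.87×1 + 0.13×2) = 2.13
Species E: 1 + 2.13 = 3.13
Species F: 1 + 3.13 = 4.13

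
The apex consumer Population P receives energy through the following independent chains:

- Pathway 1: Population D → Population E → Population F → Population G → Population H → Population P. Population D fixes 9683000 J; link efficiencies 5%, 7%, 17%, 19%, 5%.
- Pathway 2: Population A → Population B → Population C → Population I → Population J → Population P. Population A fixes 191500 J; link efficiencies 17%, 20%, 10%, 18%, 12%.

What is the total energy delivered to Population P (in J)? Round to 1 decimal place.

Pathway 1: 9683000 × 0.05 × 0.07 × 0.17 × 0.19 × 0.05 = 54.7331575 J
Pathway 2: 191500 × 0.17 × 0.2 × 0.1 × 0.18 × 0.12 = 14.06376 J
Total at Population P: 54.7331575 + 14.06376 = 68.7969175 J

68.8 J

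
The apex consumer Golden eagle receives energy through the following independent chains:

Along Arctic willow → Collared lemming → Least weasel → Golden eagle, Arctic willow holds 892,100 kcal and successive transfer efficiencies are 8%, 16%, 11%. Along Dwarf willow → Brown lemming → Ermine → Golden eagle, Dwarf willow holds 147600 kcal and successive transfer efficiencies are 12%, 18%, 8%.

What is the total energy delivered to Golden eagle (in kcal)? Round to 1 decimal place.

Via Arctic willow: 892100 × 0.08 × 0.16 × 0.11 = 1256.0768 kcal
Via Dwarf willow: 147600 × 0.12 × 0.18 × 0.08 = 255.0528 kcal
Total at Golden eagle: 1256.0768 + 255.0528 = 1511.1296 kcal

1511.1 kcal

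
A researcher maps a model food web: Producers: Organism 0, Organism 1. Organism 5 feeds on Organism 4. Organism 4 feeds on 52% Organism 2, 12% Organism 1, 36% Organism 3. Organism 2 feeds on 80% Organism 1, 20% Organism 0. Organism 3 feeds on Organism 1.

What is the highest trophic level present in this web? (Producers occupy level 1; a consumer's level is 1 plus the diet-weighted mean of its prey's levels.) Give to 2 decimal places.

Organism 2: 1 + (0.8×1 + 0.2×1) = 2
Organism 3: 1 + 1 = 2
Organism 4: 1 + (0.52×2 + 0.12×1 + 0.36×2) = 2.88
Organism 5: 1 + 2.88 = 3.88

3.88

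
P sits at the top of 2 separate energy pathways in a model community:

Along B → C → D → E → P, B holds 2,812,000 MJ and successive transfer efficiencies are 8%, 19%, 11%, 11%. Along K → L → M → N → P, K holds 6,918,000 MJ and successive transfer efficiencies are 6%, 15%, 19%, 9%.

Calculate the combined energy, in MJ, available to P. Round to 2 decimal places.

Via B: 2812000 × 0.08 × 0.19 × 0.11 × 0.11 = 517.18304 MJ
Via K: 6918000 × 0.06 × 0.15 × 0.19 × 0.09 = 1064.6802 MJ
Total at P: 517.18304 + 1064.6802 = 1581.86324 MJ

1581.86 MJ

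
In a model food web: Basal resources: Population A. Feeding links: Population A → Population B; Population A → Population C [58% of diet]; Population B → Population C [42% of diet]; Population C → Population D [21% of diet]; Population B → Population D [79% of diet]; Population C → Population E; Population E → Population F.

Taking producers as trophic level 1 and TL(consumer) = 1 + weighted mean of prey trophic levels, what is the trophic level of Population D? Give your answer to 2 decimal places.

Population B: 1 + 1 = 2
Population C: 1 + (0.58×1 + 0.42×2) = 2.42
Population D: 1 + (0.21×2.42 + 0.79×2) = 3.0882
Population E: 1 + 2.42 = 3.42
Population F: 1 + 3.42 = 4.42

3.09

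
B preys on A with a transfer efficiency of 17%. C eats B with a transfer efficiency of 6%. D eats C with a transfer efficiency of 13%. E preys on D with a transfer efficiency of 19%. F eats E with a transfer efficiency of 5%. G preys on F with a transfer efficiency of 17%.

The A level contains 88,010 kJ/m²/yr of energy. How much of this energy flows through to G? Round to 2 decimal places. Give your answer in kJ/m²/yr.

B: 88010 × 0.17 = 14961.7 kJ/m²/yr
C: 14961.7 × 0.06 = 897.702 kJ/m²/yr
D: 897.702 × 0.13 = 116.70126 kJ/m²/yr
E: 116.70126 × 0.19 = 22.1732394 kJ/m²/yr
F: 22.1732394 × 0.05 = 1.10866197 kJ/m²/yr
G: 1.10866197 × 0.17 = 0.1884725349 kJ/m²/yr

0.19 kJ/m²/yr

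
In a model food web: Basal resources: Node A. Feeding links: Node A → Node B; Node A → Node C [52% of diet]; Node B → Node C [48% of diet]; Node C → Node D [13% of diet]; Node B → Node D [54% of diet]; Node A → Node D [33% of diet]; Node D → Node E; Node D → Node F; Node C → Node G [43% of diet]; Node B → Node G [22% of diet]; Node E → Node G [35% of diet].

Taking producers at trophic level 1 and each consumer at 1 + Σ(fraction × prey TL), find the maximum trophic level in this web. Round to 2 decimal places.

Node B: 1 + 1 = 2
Node C: 1 + (0.52×1 + 0.48×2) = 2.48
Node D: 1 + (0.13×2.48 + 0.54×2 + 0.33×1) = 2.7324
Node E: 1 + 2.7324 = 3.7324
Node F: 1 + 2.7324 = 3.7324
Node G: 1 + (0.43×2.48 + 0.22×2 + 0.35×3.7324) = 3.81274

3.81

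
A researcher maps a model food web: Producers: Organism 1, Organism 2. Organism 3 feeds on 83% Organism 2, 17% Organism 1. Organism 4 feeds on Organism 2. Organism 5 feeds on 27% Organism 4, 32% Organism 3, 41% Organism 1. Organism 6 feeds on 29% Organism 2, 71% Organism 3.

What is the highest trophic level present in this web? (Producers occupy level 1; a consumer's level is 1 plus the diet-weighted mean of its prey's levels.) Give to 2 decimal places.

2.71

Organism 3: 1 + (0.83×1 + 0.17×1) = 2
Organism 4: 1 + 1 = 2
Organism 5: 1 + (0.27×2 + 0.32×2 + 0.41×1) = 2.59
Organism 6: 1 + (0.29×1 + 0.71×2) = 2.71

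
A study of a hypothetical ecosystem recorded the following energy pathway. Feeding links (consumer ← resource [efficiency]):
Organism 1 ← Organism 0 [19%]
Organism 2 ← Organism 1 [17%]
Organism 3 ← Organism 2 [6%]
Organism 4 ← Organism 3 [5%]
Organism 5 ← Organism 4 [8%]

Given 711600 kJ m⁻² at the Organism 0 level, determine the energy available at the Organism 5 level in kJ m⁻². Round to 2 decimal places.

Organism 1: 711600 × 0.19 = 135204 kJ m⁻²
Organism 2: 135204 × 0.17 = 22984.68 kJ m⁻²
Organism 3: 22984.68 × 0.06 = 1379.0808 kJ m⁻²
Organism 4: 1379.0808 × 0.05 = 68.95404 kJ m⁻²
Organism 5: 68.95404 × 0.08 = 5.5163232 kJ m⁻²

5.52 kJ m⁻²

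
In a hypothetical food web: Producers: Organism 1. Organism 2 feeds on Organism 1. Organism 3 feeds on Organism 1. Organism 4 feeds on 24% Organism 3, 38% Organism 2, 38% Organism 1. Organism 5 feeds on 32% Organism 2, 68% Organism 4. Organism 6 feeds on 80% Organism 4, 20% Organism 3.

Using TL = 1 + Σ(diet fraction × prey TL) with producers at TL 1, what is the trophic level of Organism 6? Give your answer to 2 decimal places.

3.50

Organism 2: 1 + 1 = 2
Organism 3: 1 + 1 = 2
Organism 4: 1 + (0.24×2 + 0.38×2 + 0.38×1) = 2.62
Organism 5: 1 + (0.32×2 + 0.68×2.62) = 3.4216
Organism 6: 1 + (0.8×2.62 + 0.2×2) = 3.496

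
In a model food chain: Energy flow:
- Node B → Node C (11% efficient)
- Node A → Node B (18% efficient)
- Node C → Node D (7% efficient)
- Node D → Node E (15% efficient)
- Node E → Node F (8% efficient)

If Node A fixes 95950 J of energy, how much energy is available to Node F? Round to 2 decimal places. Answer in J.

Node B: 95950 × 0.18 = 17271 J
Node C: 17271 × 0.11 = 1899.81 J
Node D: 1899.81 × 0.07 = 132.9867 J
Node E: 132.9867 × 0.15 = 19.948005 J
Node F: 19.948005 × 0.08 = 1.5958404 J

1.60 J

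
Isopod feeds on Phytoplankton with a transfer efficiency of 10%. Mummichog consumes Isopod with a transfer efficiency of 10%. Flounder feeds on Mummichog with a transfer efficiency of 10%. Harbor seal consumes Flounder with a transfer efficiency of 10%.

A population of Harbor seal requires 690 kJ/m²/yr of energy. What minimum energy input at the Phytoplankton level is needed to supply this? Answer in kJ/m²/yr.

Cumulative transfer efficiency: 0.1 × 0.1 × 0.1 × 0.1 = 0.0001
Phytoplankton energy = 690 / 0.0001 = 6900000 kJ/m²/yr

6900000 kJ/m²/yr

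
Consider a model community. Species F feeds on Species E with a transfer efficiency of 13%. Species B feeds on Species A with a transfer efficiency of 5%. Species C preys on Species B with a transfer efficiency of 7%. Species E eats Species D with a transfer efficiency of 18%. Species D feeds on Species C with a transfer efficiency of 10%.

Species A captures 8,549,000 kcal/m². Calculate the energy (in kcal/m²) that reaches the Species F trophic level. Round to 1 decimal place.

70.0 kcal/m²

Species B: 8549000 × 0.05 = 427450 kcal/m²
Species C: 427450 × 0.07 = 29921.5 kcal/m²
Species D: 29921.5 × 0.1 = 2992.15 kcal/m²
Species E: 2992.15 × 0.18 = 538.587 kcal/m²
Species F: 538.587 × 0.13 = 70.01631 kcal/m²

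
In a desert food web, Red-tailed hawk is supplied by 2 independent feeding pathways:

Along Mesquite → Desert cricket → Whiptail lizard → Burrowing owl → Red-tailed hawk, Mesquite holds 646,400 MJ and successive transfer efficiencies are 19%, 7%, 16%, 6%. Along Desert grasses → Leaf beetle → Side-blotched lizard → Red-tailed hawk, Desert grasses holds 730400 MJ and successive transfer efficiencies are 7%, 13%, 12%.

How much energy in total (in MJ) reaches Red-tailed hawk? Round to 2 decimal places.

880.13 MJ

Via Mesquite: 646400 × 0.19 × 0.07 × 0.16 × 0.06 = 82.532352 MJ
Via Desert grasses: 730400 × 0.07 × 0.13 × 0.12 = 797.5968 MJ
Total at Red-tailed hawk: 82.532352 + 797.5968 = 880.129152 MJ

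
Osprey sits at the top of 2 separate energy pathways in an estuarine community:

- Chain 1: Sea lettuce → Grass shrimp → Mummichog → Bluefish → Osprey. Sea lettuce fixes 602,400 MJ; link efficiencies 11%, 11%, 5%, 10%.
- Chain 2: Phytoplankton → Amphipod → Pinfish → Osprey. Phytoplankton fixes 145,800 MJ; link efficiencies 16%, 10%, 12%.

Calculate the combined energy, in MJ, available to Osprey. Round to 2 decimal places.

316.38 MJ

Chain 1: 602400 × 0.11 × 0.11 × 0.05 × 0.1 = 36.4452 MJ
Chain 2: 145800 × 0.16 × 0.1 × 0.12 = 279.936 MJ
Total at Osprey: 36.4452 + 279.936 = 316.3812 MJ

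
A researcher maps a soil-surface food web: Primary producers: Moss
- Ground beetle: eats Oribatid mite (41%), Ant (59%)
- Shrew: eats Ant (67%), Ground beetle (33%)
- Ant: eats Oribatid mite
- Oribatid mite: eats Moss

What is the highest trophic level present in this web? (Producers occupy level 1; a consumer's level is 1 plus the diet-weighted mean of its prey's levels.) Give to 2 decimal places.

Oribatid mite: 1 + 1 = 2
Ant: 1 + 2 = 3
Ground beetle: 1 + (0.41×2 + 0.59×3) = 3.59
Shrew: 1 + (0.67×3 + 0.33×3.59) = 4.1947

4.19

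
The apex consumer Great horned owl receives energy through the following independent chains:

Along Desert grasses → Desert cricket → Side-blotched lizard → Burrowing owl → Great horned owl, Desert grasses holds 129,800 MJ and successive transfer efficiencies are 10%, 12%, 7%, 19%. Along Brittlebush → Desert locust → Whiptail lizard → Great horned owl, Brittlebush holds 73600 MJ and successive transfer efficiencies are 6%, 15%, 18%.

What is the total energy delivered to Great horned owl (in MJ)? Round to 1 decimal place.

139.9 MJ

Via Desert grasses: 129800 × 0.1 × 0.12 × 0.07 × 0.19 = 20.71608 MJ
Via Brittlebush: 73600 × 0.06 × 0.15 × 0.18 = 119.232 MJ
Total at Great horned owl: 20.71608 + 119.232 = 139.94808 MJ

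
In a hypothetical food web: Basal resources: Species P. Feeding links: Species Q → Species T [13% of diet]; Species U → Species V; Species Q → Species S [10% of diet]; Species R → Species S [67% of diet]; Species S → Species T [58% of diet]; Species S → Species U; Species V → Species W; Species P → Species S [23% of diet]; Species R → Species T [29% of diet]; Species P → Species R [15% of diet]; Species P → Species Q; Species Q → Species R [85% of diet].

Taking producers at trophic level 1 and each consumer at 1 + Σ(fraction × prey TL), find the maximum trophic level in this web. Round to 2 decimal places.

Species Q: 1 + 1 = 2
Species R: 1 + (0.15×1 + 0.85×2) = 2.85
Species S: 1 + (0.1×2 + 0.23×1 + 0.67×2.85) = 3.3395
Species T: 1 + (0.58×3.3395 + 0.29×2.85 + 0.13×2) = 4.02341
Species U: 1 + 3.3395 = 4.3395
Species V: 1 + 4.3395 = 5.3395
Species W: 1 + 5.3395 = 6.3395

6.34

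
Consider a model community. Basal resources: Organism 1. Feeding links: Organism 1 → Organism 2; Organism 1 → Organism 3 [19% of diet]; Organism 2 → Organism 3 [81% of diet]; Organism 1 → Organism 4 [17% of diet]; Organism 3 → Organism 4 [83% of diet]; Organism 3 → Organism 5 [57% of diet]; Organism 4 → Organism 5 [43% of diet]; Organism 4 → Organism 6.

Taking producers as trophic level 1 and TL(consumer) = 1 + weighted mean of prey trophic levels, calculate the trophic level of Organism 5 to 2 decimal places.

4.11

Organism 2: 1 + 1 = 2
Organism 3: 1 + (0.19×1 + 0.81×2) = 2.81
Organism 4: 1 + (0.17×1 + 0.83×2.81) = 3.5023
Organism 5: 1 + (0.57×2.81 + 0.43×3.5023) = 4.107689
Organism 6: 1 + 3.5023 = 4.5023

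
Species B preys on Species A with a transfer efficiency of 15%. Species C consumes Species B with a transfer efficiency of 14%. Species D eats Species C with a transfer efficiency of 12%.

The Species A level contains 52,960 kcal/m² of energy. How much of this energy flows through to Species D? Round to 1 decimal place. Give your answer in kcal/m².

133.5 kcal/m²

Species B: 52960 × 0.15 = 7944 kcal/m²
Species C: 7944 × 0.14 = 1112.16 kcal/m²
Species D: 1112.16 × 0.12 = 133.4592 kcal/m²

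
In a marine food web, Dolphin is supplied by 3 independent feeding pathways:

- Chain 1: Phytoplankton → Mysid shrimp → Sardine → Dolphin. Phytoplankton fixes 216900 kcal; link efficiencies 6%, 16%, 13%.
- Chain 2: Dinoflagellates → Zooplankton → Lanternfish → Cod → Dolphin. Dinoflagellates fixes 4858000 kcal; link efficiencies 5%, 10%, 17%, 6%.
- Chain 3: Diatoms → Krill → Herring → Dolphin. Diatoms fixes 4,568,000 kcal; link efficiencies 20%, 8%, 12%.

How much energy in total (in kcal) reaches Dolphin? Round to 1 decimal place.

Chain 1: 216900 × 0.06 × 0.16 × 0.13 = 270.6912 kcal
Chain 2: 4858000 × 0.05 × 0.1 × 0.17 × 0.06 = 247.758 kcal
Chain 3: 4568000 × 0.2 × 0.08 × 0.12 = 8770.56 kcal
Total at Dolphin: 270.6912 + 247.758 + 8770.56 = 9289.0092 kcal

9289.0 kcal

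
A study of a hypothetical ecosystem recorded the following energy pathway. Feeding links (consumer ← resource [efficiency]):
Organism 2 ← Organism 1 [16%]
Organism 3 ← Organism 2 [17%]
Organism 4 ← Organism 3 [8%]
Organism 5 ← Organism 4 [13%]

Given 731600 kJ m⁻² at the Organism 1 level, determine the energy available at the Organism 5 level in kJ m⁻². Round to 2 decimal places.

206.96 kJ m⁻²

Organism 2: 731600 × 0.16 = 117056 kJ m⁻²
Organism 3: 117056 × 0.17 = 19899.52 kJ m⁻²
Organism 4: 19899.52 × 0.08 = 1591.9616 kJ m⁻²
Organism 5: 1591.9616 × 0.13 = 206.955008 kJ m⁻²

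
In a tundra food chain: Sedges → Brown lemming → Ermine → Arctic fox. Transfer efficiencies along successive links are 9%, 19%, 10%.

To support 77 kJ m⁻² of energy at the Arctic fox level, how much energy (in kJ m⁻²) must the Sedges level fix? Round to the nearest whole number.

Cumulative transfer efficiency: 0.09 × 0.19 × 0.1 = 0.00171
Sedges energy = 77 / 0.00171 = 45029 kJ m⁻²

45029 kJ m⁻²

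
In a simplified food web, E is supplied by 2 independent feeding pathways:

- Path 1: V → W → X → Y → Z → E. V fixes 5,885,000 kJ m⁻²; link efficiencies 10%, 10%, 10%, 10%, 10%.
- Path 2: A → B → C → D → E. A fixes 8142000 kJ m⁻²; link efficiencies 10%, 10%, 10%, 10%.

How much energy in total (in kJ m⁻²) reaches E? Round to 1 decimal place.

873.1 kJ m⁻²

Path 1: 5885000 × 0.1 × 0.1 × 0.1 × 0.1 × 0.1 = 58.85 kJ m⁻²
Path 2: 8142000 × 0.1 × 0.1 × 0.1 × 0.1 = 814.2 kJ m⁻²
Total at E: 58.85 + 814.2 = 873.05 kJ m⁻²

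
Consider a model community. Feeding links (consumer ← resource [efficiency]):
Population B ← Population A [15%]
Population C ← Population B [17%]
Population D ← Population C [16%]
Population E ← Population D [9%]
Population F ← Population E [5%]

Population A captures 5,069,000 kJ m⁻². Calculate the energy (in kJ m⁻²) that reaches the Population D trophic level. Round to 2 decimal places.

20681.52 kJ m⁻²

Population B: 5069000 × 0.15 = 760350 kJ m⁻²
Population C: 760350 × 0.17 = 129259.5 kJ m⁻²
Population D: 129259.5 × 0.16 = 20681.52 kJ m⁻²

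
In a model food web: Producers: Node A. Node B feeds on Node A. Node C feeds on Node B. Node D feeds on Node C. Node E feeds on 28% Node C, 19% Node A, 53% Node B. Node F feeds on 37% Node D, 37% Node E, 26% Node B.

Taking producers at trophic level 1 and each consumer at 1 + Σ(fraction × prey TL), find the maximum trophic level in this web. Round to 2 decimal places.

Node B: 1 + 1 = 2
Node C: 1 + 2 = 3
Node D: 1 + 3 = 4
Node E: 1 + (0.28×3 + 0.19×1 + 0.53×2) = 3.09
Node F: 1 + (0.37×4 + 0.37×3.09 + 0.26×2) = 4.1433

4.14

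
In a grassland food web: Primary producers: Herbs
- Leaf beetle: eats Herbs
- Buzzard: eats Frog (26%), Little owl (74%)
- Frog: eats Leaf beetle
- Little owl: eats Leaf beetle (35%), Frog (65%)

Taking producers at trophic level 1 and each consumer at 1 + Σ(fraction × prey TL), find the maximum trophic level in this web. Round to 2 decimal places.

4.48

Leaf beetle: 1 + 1 = 2
Frog: 1 + 2 = 3
Little owl: 1 + (0.35×2 + 0.65×3) = 3.65
Buzzard: 1 + (0.26×3 + 0.74×3.65) = 4.481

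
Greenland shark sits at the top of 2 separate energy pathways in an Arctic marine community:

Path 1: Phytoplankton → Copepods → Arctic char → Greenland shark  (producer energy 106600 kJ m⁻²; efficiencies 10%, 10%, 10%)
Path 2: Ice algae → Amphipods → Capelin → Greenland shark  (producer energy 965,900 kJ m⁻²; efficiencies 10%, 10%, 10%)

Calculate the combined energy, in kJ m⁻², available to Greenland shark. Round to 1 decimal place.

1072.5 kJ m⁻²

Path 1: 106600 × 0.1 × 0.1 × 0.1 = 106.6 kJ m⁻²
Path 2: 965900 × 0.1 × 0.1 × 0.1 = 965.9 kJ m⁻²
Total at Greenland shark: 106.6 + 965.9 = 1072.5 kJ m⁻²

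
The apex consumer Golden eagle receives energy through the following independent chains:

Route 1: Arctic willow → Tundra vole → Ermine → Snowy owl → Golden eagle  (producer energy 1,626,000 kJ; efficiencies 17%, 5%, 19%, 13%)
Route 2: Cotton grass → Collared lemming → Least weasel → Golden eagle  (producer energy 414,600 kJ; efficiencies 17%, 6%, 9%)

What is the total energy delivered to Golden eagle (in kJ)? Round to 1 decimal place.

722.0 kJ

Route 1: 1626000 × 0.17 × 0.05 × 0.19 × 0.13 = 341.3787 kJ
Route 2: 414600 × 0.17 × 0.06 × 0.09 = 380.6028 kJ
Total at Golden eagle: 341.3787 + 380.6028 = 721.9815 kJ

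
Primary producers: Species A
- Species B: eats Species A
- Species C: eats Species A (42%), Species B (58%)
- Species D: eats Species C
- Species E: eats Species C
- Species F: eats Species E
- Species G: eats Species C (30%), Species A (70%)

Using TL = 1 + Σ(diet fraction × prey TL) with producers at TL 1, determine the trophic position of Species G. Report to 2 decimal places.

2.47

Species B: 1 + 1 = 2
Species C: 1 + (0.42×1 + 0.58×2) = 2.58
Species D: 1 + 2.58 = 3.58
Species E: 1 + 2.58 = 3.58
Species F: 1 + 3.58 = 4.58
Species G: 1 + (0.3×2.58 + 0.7×1) = 2.474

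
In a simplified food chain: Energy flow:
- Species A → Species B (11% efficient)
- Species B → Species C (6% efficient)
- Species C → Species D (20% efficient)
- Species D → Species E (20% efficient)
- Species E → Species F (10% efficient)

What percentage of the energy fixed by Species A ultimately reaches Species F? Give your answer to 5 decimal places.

0.00264%

Product of link efficiencies: 0.11 × 0.06 × 0.2 × 0.2 × 0.1 = 0.0000264
As a percentage: 0.0000264 × 100 = 0.00264%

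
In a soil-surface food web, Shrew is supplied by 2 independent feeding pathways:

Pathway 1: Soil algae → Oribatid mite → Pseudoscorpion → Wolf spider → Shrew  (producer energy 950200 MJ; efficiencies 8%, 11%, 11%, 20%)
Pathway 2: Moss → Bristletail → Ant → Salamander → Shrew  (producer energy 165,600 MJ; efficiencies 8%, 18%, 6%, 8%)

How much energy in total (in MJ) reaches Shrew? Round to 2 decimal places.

195.40 MJ

Pathway 1: 950200 × 0.08 × 0.11 × 0.11 × 0.2 = 183.95872 MJ
Pathway 2: 165600 × 0.08 × 0.18 × 0.06 × 0.08 = 11.446272 MJ
Total at Shrew: 183.95872 + 11.446272 = 195.404992 MJ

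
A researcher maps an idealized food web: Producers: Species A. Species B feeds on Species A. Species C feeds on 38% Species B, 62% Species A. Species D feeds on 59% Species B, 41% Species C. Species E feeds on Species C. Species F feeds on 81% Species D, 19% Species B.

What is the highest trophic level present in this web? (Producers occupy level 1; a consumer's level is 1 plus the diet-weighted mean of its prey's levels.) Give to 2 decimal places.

Species B: 1 + 1 = 2
Species C: 1 + (0.38×2 + 0.62×1) = 2.38
Species D: 1 + (0.59×2 + 0.41×2.38) = 3.1558
Species E: 1 + 2.38 = 3.38
Species F: 1 + (0.81×3.1558 + 0.19×2) = 3.936198

3.94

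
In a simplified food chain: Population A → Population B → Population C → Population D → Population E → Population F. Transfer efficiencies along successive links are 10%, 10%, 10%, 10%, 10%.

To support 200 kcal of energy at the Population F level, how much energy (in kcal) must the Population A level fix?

Cumulative transfer efficiency: 0.1 × 0.1 × 0.1 × 0.1 × 0.1 = 0.00001
Population A energy = 200 / 0.00001 = 20000000 kcal

20000000 kcal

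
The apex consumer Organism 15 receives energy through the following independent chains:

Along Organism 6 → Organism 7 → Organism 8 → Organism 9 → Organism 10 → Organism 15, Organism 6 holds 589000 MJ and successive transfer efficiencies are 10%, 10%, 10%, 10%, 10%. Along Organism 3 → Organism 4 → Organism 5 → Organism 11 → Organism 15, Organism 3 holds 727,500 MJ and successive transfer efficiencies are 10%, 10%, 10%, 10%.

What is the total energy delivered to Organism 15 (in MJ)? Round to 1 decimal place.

78.6 MJ

Via Organism 6: 589000 × 0.1 × 0.1 × 0.1 × 0.1 × 0.1 = 5.89 MJ
Via Organism 3: 727500 × 0.1 × 0.1 × 0.1 × 0.1 = 72.75 MJ
Total at Organism 15: 5.89 + 72.75 = 78.64 MJ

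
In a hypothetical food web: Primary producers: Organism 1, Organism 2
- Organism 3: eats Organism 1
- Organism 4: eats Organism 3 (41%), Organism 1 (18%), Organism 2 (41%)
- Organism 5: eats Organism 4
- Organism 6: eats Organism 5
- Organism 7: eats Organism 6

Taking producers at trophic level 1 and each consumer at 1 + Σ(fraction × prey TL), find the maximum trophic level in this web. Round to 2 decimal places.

5.41

Organism 3: 1 + 1 = 2
Organism 4: 1 + (0.41×2 + 0.18×1 + 0.41×1) = 2.41
Organism 5: 1 + 2.41 = 3.41
Organism 6: 1 + 3.41 = 4.41
Organism 7: 1 + 4.41 = 5.41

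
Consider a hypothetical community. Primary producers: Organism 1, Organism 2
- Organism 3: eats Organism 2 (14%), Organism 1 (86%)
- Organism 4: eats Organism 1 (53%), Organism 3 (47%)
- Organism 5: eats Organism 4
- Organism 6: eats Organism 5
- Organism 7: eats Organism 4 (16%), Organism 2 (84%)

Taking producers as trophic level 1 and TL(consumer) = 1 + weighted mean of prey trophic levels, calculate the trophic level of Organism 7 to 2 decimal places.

Organism 3: 1 + (0.14×1 + 0.86×1) = 2
Organism 4: 1 + (0.53×1 + 0.47×2) = 2.47
Organism 5: 1 + 2.47 = 3.47
Organism 6: 1 + 3.47 = 4.47
Organism 7: 1 + (0.16×2.47 + 0.84×1) = 2.2352

2.24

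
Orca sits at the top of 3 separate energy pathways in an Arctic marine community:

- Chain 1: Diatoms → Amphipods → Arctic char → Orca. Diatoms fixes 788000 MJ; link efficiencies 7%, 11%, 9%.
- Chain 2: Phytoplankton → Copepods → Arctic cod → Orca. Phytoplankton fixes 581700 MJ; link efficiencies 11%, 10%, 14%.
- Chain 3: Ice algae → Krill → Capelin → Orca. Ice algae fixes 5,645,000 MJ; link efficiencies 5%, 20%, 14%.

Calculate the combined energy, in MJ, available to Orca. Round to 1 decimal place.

9344.9 MJ

Chain 1: 788000 × 0.07 × 0.11 × 0.09 = 546.084 MJ
Chain 2: 581700 × 0.11 × 0.1 × 0.14 = 895.818 MJ
Chain 3: 5645000 × 0.05 × 0.2 × 0.14 = 7903 MJ
Total at Orca: 546.084 + 895.818 + 7903 = 9344.902 MJ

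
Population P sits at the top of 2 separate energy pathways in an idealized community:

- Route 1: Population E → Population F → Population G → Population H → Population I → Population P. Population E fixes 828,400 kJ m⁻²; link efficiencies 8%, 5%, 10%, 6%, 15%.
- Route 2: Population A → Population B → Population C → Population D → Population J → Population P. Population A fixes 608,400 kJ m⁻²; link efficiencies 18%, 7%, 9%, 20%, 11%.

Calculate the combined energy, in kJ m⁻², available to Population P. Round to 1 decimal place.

Route 1: 828400 × 0.08 × 0.05 × 0.1 × 0.06 × 0.15 = 2.98224 kJ m⁻²
Route 2: 608400 × 0.18 × 0.07 × 0.09 × 0.2 × 0.11 = 15.1783632 kJ m⁻²
Total at Population P: 2.98224 + 15.1783632 = 18.1606032 kJ m⁻²

18.2 kJ m⁻²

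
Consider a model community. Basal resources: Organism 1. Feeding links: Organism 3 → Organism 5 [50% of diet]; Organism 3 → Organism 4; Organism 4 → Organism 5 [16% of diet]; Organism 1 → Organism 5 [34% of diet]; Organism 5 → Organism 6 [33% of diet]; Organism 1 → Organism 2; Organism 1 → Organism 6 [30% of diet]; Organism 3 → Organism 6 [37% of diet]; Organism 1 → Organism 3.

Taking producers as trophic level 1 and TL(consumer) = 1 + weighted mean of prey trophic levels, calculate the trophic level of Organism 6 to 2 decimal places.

2.97

Organism 2: 1 + 1 = 2
Organism 3: 1 + 1 = 2
Organism 4: 1 + 2 = 3
Organism 5: 1 + (0.5×2 + 0.16×3 + 0.34×1) = 2.82
Organism 6: 1 + (0.3×1 + 0.37×2 + 0.33×2.82) = 2.9706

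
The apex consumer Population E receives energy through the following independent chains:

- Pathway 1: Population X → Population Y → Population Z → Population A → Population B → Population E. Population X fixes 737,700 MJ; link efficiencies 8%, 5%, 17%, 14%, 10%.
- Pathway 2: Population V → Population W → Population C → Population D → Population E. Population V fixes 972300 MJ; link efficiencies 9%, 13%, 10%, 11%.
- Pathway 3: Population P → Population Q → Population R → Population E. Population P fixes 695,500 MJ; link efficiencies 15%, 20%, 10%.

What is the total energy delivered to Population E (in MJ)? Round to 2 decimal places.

Pathway 1: 737700 × 0.08 × 0.05 × 0.17 × 0.14 × 0.1 = 7.022904 MJ
Pathway 2: 972300 × 0.09 × 0.13 × 0.1 × 0.11 = 125.13501 MJ
Pathway 3: 695500 × 0.15 × 0.2 × 0.1 = 2086.5 MJ
Total at Population E: 7.022904 + 125.13501 + 2086.5 = 2218.657914 MJ

2218.66 MJ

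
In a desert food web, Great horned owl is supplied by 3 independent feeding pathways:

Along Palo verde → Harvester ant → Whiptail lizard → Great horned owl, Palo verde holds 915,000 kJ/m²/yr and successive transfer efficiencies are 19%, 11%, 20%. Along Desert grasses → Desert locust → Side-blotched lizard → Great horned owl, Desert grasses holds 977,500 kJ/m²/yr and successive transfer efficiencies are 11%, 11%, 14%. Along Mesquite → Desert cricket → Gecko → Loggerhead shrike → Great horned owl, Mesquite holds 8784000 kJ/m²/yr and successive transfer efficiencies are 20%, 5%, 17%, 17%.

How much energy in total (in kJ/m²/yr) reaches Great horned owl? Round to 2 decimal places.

8019.16 kJ/m²/yr

Via Palo verde: 915000 × 0.19 × 0.11 × 0.2 = 3824.7 kJ/m²/yr
Via Desert grasses: 977500 × 0.11 × 0.11 × 0.14 = 1655.885 kJ/m²/yr
Via Mesquite: 8784000 × 0.2 × 0.05 × 0.17 × 0.17 = 2538.576 kJ/m²/yr
Total at Great horned owl: 3824.7 + 1655.885 + 2538.576 = 8019.161 kJ/m²/yr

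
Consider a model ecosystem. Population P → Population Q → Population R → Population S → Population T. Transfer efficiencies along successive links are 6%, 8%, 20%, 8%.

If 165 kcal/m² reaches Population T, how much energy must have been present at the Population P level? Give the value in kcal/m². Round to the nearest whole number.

2148438 kcal/m²

Cumulative transfer efficiency: 0.06 × 0.08 × 0.2 × 0.08 = 0.0000768
Population P energy = 165 / 0.0000768 = 2148438 kcal/m²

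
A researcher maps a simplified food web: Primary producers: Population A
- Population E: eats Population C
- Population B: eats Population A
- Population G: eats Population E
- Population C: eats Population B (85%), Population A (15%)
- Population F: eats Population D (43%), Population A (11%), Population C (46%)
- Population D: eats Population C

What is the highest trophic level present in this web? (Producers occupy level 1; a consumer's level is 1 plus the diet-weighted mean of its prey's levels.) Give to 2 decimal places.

4.85

Population B: 1 + 1 = 2
Population C: 1 + (0.85×2 + 0.15×1) = 2.85
Population D: 1 + 2.85 = 3.85
Population E: 1 + 2.85 = 3.85
Population F: 1 + (0.43×3.85 + 0.11×1 + 0.46×2.85) = 4.0765
Population G: 1 + 3.85 = 4.85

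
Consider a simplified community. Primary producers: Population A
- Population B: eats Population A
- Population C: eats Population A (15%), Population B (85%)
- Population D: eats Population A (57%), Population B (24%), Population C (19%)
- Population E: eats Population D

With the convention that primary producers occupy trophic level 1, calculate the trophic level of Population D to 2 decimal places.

Population B: 1 + 1 = 2
Population C: 1 + (0.15×1 + 0.85×2) = 2.85
Population D: 1 + (0.57×1 + 0.24×2 + 0.19×2.85) = 2.5915
Population E: 1 + 2.5915 = 3.5915

2.59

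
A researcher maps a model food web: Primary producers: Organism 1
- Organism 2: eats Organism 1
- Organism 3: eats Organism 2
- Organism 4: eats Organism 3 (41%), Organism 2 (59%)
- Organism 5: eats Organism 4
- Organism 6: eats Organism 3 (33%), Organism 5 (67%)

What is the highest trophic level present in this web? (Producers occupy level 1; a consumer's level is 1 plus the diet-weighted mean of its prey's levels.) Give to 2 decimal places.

4.94

Organism 2: 1 + 1 = 2
Organism 3: 1 + 2 = 3
Organism 4: 1 + (0.41×3 + 0.59×2) = 3.41
Organism 5: 1 + 3.41 = 4.41
Organism 6: 1 + (0.33×3 + 0.67×4.41) = 4.9447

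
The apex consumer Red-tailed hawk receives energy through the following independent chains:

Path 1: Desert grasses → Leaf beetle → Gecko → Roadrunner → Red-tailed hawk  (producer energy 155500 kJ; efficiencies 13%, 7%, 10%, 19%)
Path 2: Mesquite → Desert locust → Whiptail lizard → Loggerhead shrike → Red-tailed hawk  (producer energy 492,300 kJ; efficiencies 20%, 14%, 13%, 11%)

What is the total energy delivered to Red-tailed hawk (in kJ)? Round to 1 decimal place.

Path 1: 155500 × 0.13 × 0.07 × 0.1 × 0.19 = 26.88595 kJ
Path 2: 492300 × 0.2 × 0.14 × 0.13 × 0.11 = 197.11692 kJ
Total at Red-tailed hawk: 26.88595 + 197.11692 = 224.00287 kJ

224.0 kJ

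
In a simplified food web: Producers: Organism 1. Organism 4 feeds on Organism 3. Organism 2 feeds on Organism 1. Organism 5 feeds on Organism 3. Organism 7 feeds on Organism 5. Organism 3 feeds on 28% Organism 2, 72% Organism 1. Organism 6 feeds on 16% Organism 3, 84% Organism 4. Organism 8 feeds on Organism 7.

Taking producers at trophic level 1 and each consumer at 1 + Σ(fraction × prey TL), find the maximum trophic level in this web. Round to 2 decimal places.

5.28

Organism 2: 1 + 1 = 2
Organism 3: 1 + (0.28×2 + 0.72×1) = 2.28
Organism 4: 1 + 2.28 = 3.28
Organism 5: 1 + 2.28 = 3.28
Organism 6: 1 + (0.16×2.28 + 0.84×3.28) = 4.12
Organism 7: 1 + 3.28 = 4.28
Organism 8: 1 + 4.28 = 5.28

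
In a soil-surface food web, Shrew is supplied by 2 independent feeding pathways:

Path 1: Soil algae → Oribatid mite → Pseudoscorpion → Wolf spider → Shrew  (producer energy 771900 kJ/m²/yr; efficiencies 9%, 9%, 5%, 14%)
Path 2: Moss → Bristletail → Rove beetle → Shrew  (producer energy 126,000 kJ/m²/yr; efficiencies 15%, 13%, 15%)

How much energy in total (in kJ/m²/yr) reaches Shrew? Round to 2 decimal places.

412.32 kJ/m²/yr

Path 1: 771900 × 0.09 × 0.09 × 0.05 × 0.14 = 43.76673 kJ/m²/yr
Path 2: 126000 × 0.15 × 0.13 × 0.15 = 368.55 kJ/m²/yr
Total at Shrew: 43.76673 + 368.55 = 412.31673 kJ/m²/yr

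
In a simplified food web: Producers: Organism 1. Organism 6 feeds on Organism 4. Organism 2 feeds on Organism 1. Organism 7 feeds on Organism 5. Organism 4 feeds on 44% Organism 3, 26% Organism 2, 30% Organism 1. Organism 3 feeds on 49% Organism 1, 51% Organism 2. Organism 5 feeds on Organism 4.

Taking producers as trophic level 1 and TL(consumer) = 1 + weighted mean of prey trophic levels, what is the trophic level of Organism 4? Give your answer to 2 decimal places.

Organism 2: 1 + 1 = 2
Organism 3: 1 + (0.49×1 + 0.51×2) = 2.51
Organism 4: 1 + (0.44×2.51 + 0.26×2 + 0.3×1) = 2.9244
Organism 5: 1 + 2.9244 = 3.9244
Organism 6: 1 + 2.9244 = 3.9244
Organism 7: 1 + 3.9244 = 4.9244

2.92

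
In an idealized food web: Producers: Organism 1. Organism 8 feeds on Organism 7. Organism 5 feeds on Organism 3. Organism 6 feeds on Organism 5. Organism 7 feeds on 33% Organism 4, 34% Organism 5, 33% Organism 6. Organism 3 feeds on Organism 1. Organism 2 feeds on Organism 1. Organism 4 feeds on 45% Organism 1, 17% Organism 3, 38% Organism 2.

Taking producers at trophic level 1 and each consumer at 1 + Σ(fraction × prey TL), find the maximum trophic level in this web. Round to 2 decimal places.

5.18

Organism 2: 1 + 1 = 2
Organism 3: 1 + 1 = 2
Organism 4: 1 + (0.45×1 + 0.17×2 + 0.38×2) = 2.55
Organism 5: 1 + 2 = 3
Organism 6: 1 + 3 = 4
Organism 7: 1 + (0.33×2.55 + 0.34×3 + 0.33×4) = 4.1815
Organism 8: 1 + 4.1815 = 5.1815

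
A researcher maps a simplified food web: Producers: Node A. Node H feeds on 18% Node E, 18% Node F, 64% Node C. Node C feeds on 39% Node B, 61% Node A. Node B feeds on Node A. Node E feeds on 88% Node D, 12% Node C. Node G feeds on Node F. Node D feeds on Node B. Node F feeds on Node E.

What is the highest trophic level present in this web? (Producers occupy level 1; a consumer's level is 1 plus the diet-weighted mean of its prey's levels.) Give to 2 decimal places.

Node B: 1 + 1 = 2
Node C: 1 + (0.39×2 + 0.61×1) = 2.39
Node D: 1 + 2 = 3
Node E: 1 + (0.88×3 + 0.12×2.39) = 3.9268
Node F: 1 + 3.9268 = 4.9268
Node G: 1 + 4.9268 = 5.9268
Node H: 1 + (0.18×3.9268 + 0.18×4.9268 + 0.64×2.39) = 4.123248

5.93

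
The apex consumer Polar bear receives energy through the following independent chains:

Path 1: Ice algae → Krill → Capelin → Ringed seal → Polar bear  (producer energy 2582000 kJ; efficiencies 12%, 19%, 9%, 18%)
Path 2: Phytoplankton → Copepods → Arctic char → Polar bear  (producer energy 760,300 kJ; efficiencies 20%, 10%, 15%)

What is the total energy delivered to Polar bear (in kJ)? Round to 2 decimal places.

3234.59 kJ

Path 1: 2582000 × 0.12 × 0.19 × 0.09 × 0.18 = 953.68752 kJ
Path 2: 760300 × 0.2 × 0.1 × 0.15 = 2280.9 kJ
Total at Polar bear: 953.68752 + 2280.9 = 3234.58752 kJ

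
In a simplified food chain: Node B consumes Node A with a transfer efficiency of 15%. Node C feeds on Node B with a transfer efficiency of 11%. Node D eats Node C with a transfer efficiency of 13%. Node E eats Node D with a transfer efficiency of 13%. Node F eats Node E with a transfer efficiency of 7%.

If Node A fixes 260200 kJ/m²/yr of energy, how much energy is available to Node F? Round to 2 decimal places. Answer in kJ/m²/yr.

Node B: 260200 × 0.15 = 39030 kJ/m²/yr
Node C: 39030 × 0.11 = 4293.3 kJ/m²/yr
Node D: 4293.3 × 0.13 = 558.129 kJ/m²/yr
Node E: 558.129 × 0.13 = 72.55677 kJ/m²/yr
Node F: 72.55677 × 0.07 = 5.0789739 kJ/m²/yr

5.08 kJ/m²/yr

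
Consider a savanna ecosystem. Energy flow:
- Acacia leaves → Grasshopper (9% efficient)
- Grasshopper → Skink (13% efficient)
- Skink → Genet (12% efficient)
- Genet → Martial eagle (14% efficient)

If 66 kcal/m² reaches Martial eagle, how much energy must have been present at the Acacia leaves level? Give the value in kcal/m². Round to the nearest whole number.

Cumulative transfer efficiency: 0.09 × 0.13 × 0.12 × 0.14 = 0.00019656
Acacia leaves energy = 66 / 0.00019656 = 335775 kcal/m²

335775 kcal/m²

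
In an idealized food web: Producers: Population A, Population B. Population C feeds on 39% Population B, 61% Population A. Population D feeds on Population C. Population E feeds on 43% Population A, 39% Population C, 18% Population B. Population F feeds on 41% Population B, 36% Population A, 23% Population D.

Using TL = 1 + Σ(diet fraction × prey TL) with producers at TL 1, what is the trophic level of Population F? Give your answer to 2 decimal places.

2.46

Population C: 1 + (0.39×1 + 0.61×1) = 2
Population D: 1 + 2 = 3
Population E: 1 + (0.43×1 + 0.39×2 + 0.18×1) = 2.39
Population F: 1 + (0.41×1 + 0.36×1 + 0.23×3) = 2.46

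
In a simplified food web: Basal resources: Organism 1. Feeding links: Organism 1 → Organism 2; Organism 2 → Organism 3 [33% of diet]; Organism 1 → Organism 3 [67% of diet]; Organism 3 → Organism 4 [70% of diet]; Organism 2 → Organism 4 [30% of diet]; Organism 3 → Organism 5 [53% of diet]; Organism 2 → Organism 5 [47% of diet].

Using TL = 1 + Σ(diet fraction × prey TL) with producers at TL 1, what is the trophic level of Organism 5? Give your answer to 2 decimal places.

3.17

Organism 2: 1 + 1 = 2
Organism 3: 1 + (0.33×2 + 0.67×1) = 2.33
Organism 4: 1 + (0.7×2.33 + 0.3×2) = 3.231
Organism 5: 1 + (0.53×2.33 + 0.47×2) = 3.1749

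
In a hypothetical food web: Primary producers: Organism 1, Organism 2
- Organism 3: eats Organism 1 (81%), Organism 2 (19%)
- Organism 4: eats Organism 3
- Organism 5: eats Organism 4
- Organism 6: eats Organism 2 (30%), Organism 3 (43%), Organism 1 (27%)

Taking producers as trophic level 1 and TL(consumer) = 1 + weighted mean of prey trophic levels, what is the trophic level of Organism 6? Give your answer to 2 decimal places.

2.43

Organism 3: 1 + (0.81×1 + 0.19×1) = 2
Organism 4: 1 + 2 = 3
Organism 5: 1 + 3 = 4
Organism 6: 1 + (0.3×1 + 0.43×2 + 0.27×1) = 2.43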